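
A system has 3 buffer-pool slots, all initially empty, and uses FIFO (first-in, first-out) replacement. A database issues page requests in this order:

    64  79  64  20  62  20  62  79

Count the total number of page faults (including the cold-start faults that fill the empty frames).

64 → miss, frames (64)
79 → miss, frames (64 79)
64 → hit
20 → miss, frames (64 79 20)
62 → miss, evict 64, frames (79 20 62)
20 → hit
62 → hit
79 → hit
Page faults: 4.

4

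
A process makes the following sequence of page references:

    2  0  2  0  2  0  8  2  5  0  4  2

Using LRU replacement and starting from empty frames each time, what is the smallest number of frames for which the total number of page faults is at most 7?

3

f=1: 12 faults
f=2: 8 faults
f=3: 7 faults
f=4: 5 faults
f=5: 5 faults
Smallest f with faults ≤ 7 is 3.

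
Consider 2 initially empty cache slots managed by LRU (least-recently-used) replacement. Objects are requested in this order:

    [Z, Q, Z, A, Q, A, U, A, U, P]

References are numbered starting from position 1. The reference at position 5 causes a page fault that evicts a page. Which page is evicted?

pos 1: Z -> fault, frames {Z}
pos 2: Q -> fault, frames {Z,Q}
pos 3: Z -> hit
pos 4: A -> fault, evict Q, frames {Z,A}
pos 5: Q -> fault, evict Z, frames {A,Q}
At position 5, page Z is evicted.

Z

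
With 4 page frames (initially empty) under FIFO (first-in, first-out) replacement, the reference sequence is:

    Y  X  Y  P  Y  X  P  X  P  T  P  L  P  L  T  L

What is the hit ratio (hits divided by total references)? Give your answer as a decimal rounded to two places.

0.69

Y -> miss, frames {Y}
X -> miss, frames {Y,X}
Y -> hit
P -> miss, frames {Y,X,P}
Y -> hit
X -> hit
P -> hit
X -> hit
P -> hit
T -> miss, frames {Y,X,P,T}
P -> hit
L -> miss, evict Y, frames {X,P,T,L}
P -> hit
L -> hit
T -> hit
L -> hit
Hits: 11 of 16 references → 11/16 = 0.6875.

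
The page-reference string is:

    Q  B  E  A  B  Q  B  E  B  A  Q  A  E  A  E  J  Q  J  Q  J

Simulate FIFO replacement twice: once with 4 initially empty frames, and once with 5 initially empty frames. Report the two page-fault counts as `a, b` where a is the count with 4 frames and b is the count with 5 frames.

6, 5

4 frames: F F F F . . . . . . . . . . . F F . . . → 6 faults.
5 frames: F F F F . . . . . . . . . . . F . . . . → 5 faults.
5 < 6: adding a frame reduced faults, as is typical.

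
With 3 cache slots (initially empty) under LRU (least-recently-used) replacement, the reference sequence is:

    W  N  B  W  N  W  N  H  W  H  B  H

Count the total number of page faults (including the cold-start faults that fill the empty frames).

5

W -> miss, frames {W}
N -> miss, frames {W,N}
B -> miss, frames {W,N,B}
W -> hit
N -> hit
W -> hit
N -> hit
H -> miss, evict B, frames {W,N,H}
W -> hit
H -> hit
B -> miss, evict N, frames {W,H,B}
H -> hit
Page faults: 5.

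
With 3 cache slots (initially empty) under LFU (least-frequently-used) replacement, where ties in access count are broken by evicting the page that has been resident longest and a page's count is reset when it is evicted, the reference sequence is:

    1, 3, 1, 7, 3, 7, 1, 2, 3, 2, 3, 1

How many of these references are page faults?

1 → miss, frames (1)
3 → miss, frames (1 3)
1 → hit
7 → miss, frames (1 3 7)
3 → hit
7 → hit
1 → hit
2 → miss, evict 3, frames (1 7 2)
3 → miss, evict 2, frames (1 7 3)
2 → miss, evict 3, frames (1 7 2)
3 → miss, evict 2, frames (1 7 3)
1 → hit
Page faults: 7.

7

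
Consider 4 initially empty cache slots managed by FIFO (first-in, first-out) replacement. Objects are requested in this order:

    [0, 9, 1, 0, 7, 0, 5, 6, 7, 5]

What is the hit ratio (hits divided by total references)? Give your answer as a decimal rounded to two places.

0: miss, frames {0}
9: miss, frames {0,9}
1: miss, frames {0,9,1}
0: hit
7: miss, frames {0,9,1,7}
0: hit
5: miss, evict 0, frames {9,1,7,5}
6: miss, evict 9, frames {1,7,5,6}
7: hit
5: hit
Hits: 4 of 10 references → 4/10 = 0.4000.

0.40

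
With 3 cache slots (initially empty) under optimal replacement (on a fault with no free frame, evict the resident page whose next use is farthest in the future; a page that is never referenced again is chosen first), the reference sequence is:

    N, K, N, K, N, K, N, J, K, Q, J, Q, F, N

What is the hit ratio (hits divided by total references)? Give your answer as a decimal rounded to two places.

N -> miss, frames (N)
K -> miss, frames (N K)
N -> hit
K -> hit
N -> hit
K -> hit
N -> hit
J -> miss, frames (N K J)
K -> hit
Q -> miss, evict K, frames (N J Q)
J -> hit
Q -> hit
F -> miss, evict Q, frames (N J F)
N -> hit
Hits: 9 of 14 references → 9/14 = 0.6429.

0.64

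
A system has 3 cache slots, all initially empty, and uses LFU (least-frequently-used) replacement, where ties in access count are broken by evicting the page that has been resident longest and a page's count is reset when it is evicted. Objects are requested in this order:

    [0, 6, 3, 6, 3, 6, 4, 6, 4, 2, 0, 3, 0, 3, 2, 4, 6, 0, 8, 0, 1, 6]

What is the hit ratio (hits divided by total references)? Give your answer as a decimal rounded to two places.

0.36

0 -> miss, frames [0]
6 -> miss, frames [0, 6]
3 -> miss, frames [0, 6, 3]
6 -> hit
3 -> hit
6 -> hit
4 -> miss, evict 0, frames [6, 3, 4]
6 -> hit
4 -> hit
2 -> miss, evict 3, frames [6, 4, 2]
0 -> miss, evict 2, frames [6, 4, 0]
3 -> miss, evict 0, frames [6, 4, 3]
0 -> miss, evict 3, frames [6, 4, 0]
3 -> miss, evict 0, frames [6, 4, 3]
2 -> miss, evict 3, frames [6, 4, 2]
4 -> hit
6 -> hit
0 -> miss, evict 2, frames [6, 4, 0]
8 -> miss, evict 0, frames [6, 4, 8]
0 -> miss, evict 8, frames [6, 4, 0]
1 -> miss, evict 0, frames [6, 4, 1]
6 -> hit
Hits: 8 of 22 references → 8/22 = 0.3636.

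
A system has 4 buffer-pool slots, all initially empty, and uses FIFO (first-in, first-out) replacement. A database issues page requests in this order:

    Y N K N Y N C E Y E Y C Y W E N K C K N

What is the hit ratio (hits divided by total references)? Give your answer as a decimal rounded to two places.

Y -> miss, frames {Y}
N -> miss, frames {Y,N}
K -> miss, frames {Y,N,K}
N -> hit
Y -> hit
N -> hit
C -> miss, frames {Y,N,K,C}
E -> miss, evict Y, frames {N,K,C,E}
Y -> miss, evict N, frames {K,C,E,Y}
E -> hit
Y -> hit
C -> hit
Y -> hit
W -> miss, evict K, frames {C,E,Y,W}
E -> hit
N -> miss, evict C, frames {E,Y,W,N}
K -> miss, evict E, frames {Y,W,N,K}
C -> miss, evict Y, frames {W,N,K,C}
K -> hit
N -> hit
Hits: 10 of 20 references → 10/20 = 0.5000.

0.50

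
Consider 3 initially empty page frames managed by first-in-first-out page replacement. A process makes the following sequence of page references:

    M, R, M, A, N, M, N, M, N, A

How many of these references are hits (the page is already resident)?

5

M: miss, frames (M)
R: miss, frames (M R)
M: hit
A: miss, frames (M R A)
N: miss, evict M, frames (R A N)
M: miss, evict R, frames (A N M)
N: hit
M: hit
N: hit
A: hit
Hits: 5.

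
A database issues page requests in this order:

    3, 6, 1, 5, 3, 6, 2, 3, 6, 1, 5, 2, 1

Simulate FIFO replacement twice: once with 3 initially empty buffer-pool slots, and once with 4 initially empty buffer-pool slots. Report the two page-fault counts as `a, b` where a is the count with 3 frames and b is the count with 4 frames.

9, 10

3 frames: F F F F F F F . . F F . . → 9 faults.
4 frames: F F F F . . F F F F F F . → 10 faults.
10 > 9: adding a frame increased faults — Belady's anomaly.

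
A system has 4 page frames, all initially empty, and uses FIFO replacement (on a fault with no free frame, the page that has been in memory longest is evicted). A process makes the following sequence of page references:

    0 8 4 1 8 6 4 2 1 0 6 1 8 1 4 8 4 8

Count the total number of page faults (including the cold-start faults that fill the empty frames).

10

0 -> miss, frames (0)
8 -> miss, frames (0 8)
4 -> miss, frames (0 8 4)
1 -> miss, frames (0 8 4 1)
8 -> hit
6 -> miss, evict 0, frames (8 4 1 6)
4 -> hit
2 -> miss, evict 8, frames (4 1 6 2)
1 -> hit
0 -> miss, evict 4, frames (1 6 2 0)
6 -> hit
1 -> hit
8 -> miss, evict 1, frames (6 2 0 8)
1 -> miss, evict 6, frames (2 0 8 1)
4 -> miss, evict 2, frames (0 8 1 4)
8 -> hit
4 -> hit
8 -> hit
Page faults: 10.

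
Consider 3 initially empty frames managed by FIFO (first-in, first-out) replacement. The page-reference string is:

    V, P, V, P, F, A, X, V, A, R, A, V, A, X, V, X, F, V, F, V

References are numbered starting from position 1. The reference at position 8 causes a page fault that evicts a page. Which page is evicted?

F

pos 1: V → miss, frames (V)
pos 2: P → miss, frames (V P)
pos 3: V → hit
pos 4: P → hit
pos 5: F → miss, frames (V P F)
pos 6: A → miss, evict V, frames (P F A)
pos 7: X → miss, evict P, frames (F A X)
pos 8: V → miss, evict F, frames (A X V)
At position 8, page F is evicted.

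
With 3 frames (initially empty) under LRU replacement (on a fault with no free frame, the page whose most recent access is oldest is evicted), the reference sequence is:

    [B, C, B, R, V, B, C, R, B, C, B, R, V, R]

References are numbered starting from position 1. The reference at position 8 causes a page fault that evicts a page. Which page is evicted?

V

pos 1: B -> miss, frames (B)
pos 2: C -> miss, frames (B C)
pos 3: B -> hit
pos 4: R -> miss, frames (C B R)
pos 5: V -> miss, evict C, frames (B R V)
pos 6: B -> hit
pos 7: C -> miss, evict R, frames (V B C)
pos 8: R -> miss, evict V, frames (B C R)
At position 8, page V is evicted.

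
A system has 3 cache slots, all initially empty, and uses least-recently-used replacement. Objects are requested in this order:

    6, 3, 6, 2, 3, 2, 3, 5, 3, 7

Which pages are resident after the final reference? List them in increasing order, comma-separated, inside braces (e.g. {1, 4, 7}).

{3, 5, 7}

6: fault, frames [6]
3: fault, frames [6, 3]
6: hit
2: fault, frames [3, 6, 2]
3: hit
2: hit
3: hit
5: fault, evict 6, frames [2, 3, 5]
3: hit
7: fault, evict 2, frames [5, 3, 7]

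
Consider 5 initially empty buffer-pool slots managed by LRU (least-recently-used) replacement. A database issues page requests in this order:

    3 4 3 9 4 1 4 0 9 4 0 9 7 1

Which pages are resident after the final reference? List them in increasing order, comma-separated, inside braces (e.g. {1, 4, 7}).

3 -> miss, frames [3]
4 -> miss, frames [3, 4]
3 -> hit
9 -> miss, frames [4, 3, 9]
4 -> hit
1 -> miss, frames [3, 9, 4, 1]
4 -> hit
0 -> miss, frames [3, 9, 1, 4, 0]
9 -> hit
4 -> hit
0 -> hit
9 -> hit
7 -> miss, evict 3, frames [1, 4, 0, 9, 7]
1 -> hit

{0, 1, 4, 7, 9}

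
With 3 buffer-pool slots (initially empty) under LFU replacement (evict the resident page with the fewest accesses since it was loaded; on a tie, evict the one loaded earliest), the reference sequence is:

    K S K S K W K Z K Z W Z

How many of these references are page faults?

K -> miss, frames (K)
S -> miss, frames (K S)
K -> hit
S -> hit
K -> hit
W -> miss, frames (K S W)
K -> hit
Z -> miss, evict W, frames (K S Z)
K -> hit
Z -> hit
W -> miss, evict S, frames (K Z W)
Z -> hit
Page faults: 5.

5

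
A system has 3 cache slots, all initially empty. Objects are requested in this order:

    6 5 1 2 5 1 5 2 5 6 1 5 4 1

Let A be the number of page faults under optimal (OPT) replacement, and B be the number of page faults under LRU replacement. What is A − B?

-1

Under OPT: F F F F . . . . . F . . F . → 6 faults.
Under LRU: F F F F . . . . . F F . F . → 7 faults.
A − B = 6 − 7 = -1.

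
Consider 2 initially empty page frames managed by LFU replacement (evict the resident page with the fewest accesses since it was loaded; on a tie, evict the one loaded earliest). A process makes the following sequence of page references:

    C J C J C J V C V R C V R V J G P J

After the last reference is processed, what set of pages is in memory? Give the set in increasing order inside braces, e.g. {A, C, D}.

{J, P}

C: miss, frames {C}
J: miss, frames {C,J}
C: hit
J: hit
C: hit
J: hit
V: miss, evict C, frames {J,V}
C: miss, evict V, frames {J,C}
V: miss, evict C, frames {J,V}
R: miss, evict V, frames {J,R}
C: miss, evict R, frames {J,C}
V: miss, evict C, frames {J,V}
R: miss, evict V, frames {J,R}
V: miss, evict R, frames {J,V}
J: hit
G: miss, evict V, frames {J,G}
P: miss, evict G, frames {J,P}
J: hit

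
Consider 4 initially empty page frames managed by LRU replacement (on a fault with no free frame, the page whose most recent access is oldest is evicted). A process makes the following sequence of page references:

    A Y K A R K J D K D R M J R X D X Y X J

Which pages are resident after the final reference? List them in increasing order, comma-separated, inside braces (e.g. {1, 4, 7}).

{D, J, X, Y}

A: fault, frames [A]
Y: fault, frames [A, Y]
K: fault, frames [A, Y, K]
A: hit
R: fault, frames [Y, K, A, R]
K: hit
J: fault, evict Y, frames [A, R, K, J]
D: fault, evict A, frames [R, K, J, D]
K: hit
D: hit
R: hit
M: fault, evict J, frames [K, D, R, M]
J: fault, evict K, frames [D, R, M, J]
R: hit
X: fault, evict D, frames [M, J, R, X]
D: fault, evict M, frames [J, R, X, D]
X: hit
Y: fault, evict J, frames [R, D, X, Y]
X: hit
J: fault, evict R, frames [D, Y, X, J]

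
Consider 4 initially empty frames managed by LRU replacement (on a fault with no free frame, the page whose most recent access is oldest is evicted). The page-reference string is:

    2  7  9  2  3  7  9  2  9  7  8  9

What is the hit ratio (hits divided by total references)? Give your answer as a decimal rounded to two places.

2 -> miss, frames {2}
7 -> miss, frames {2,7}
9 -> miss, frames {2,7,9}
2 -> hit
3 -> miss, frames {7,9,2,3}
7 -> hit
9 -> hit
2 -> hit
9 -> hit
7 -> hit
8 -> miss, evict 3, frames {2,9,7,8}
9 -> hit
Hits: 7 of 12 references → 7/12 = 0.5833.

0.58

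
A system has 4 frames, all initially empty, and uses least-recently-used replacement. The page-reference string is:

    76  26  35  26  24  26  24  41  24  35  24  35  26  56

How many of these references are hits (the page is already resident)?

8

76: miss, frames [76]
26: miss, frames [76, 26]
35: miss, frames [76, 26, 35]
26: hit
24: miss, frames [76, 35, 26, 24]
26: hit
24: hit
41: miss, evict 76, frames [35, 26, 24, 41]
24: hit
35: hit
24: hit
35: hit
26: hit
56: miss, evict 41, frames [24, 35, 26, 56]
Hits: 8.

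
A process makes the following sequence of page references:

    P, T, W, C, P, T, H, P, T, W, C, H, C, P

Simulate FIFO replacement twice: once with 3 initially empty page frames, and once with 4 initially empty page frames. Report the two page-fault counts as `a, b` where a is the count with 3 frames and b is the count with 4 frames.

10, 11

3 frames: F F F F F F F . . F F . . F → 10 faults.
4 frames: F F F F . . F F F F F F . F → 11 faults.
11 > 10: adding a frame increased faults — Belady's anomaly.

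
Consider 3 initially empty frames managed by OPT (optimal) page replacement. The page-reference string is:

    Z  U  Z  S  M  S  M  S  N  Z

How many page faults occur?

Z: fault, frames {Z}
U: fault, frames {Z,U}
Z: hit
S: fault, frames {Z,U,S}
M: fault, evict U, frames {Z,S,M}
S: hit
M: hit
S: hit
N: fault, evict M, frames {Z,S,N}
Z: hit
Page faults: 5.

5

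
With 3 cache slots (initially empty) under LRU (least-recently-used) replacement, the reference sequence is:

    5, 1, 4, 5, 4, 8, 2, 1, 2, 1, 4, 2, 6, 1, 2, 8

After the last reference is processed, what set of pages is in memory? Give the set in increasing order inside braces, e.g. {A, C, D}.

5 → fault, frames {5}
1 → fault, frames {5,1}
4 → fault, frames {5,1,4}
5 → hit
4 → hit
8 → fault, evict 1, frames {5,4,8}
2 → fault, evict 5, frames {4,8,2}
1 → fault, evict 4, frames {8,2,1}
2 → hit
1 → hit
4 → fault, evict 8, frames {2,1,4}
2 → hit
6 → fault, evict 1, frames {4,2,6}
1 → fault, evict 4, frames {2,6,1}
2 → hit
8 → fault, evict 6, frames {1,2,8}

{1, 2, 8}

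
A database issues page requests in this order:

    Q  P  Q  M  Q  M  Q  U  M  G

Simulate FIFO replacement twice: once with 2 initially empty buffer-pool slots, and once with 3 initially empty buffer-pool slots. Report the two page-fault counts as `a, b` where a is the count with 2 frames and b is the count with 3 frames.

2 frames: F F . F F . . F F F → 7 faults.
3 frames: F F . F . . . F . F → 5 faults.
5 < 7: adding a frame reduced faults, as is typical.

7, 5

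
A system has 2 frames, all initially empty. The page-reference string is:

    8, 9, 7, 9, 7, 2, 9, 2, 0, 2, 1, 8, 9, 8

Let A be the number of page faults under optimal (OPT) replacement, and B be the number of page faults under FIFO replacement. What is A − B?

-2

Under OPT: F F F . . F . . F . F F F . → 8 faults.
Under FIFO: F F F . . F F . F F F F F . → 10 faults.
A − B = 8 − 10 = -2.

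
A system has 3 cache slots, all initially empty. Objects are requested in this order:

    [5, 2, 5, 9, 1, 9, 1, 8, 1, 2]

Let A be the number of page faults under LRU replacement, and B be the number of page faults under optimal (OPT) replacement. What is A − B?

Under LRU: F F . F F . . F . F → 6 faults.
Under OPT: F F . F F . . F . . → 5 faults.
A − B = 6 − 5 = 1.

1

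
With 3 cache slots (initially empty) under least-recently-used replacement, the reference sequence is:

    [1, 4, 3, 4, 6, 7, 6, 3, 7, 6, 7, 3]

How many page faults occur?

6

1 → fault, frames (1)
4 → fault, frames (1 4)
3 → fault, frames (1 4 3)
4 → hit
6 → fault, evict 1, frames (3 4 6)
7 → fault, evict 3, frames (4 6 7)
6 → hit
3 → fault, evict 4, frames (7 6 3)
7 → hit
6 → hit
7 → hit
3 → hit
Page faults: 6.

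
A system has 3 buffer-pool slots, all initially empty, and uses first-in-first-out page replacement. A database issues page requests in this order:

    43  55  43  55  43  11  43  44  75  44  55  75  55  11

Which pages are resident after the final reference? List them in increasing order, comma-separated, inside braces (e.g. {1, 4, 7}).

43 → miss, frames (43)
55 → miss, frames (43 55)
43 → hit
55 → hit
43 → hit
11 → miss, frames (43 55 11)
43 → hit
44 → miss, evict 43, frames (55 11 44)
75 → miss, evict 55, frames (11 44 75)
44 → hit
55 → miss, evict 11, frames (44 75 55)
75 → hit
55 → hit
11 → miss, evict 44, frames (75 55 11)

{11, 55, 75}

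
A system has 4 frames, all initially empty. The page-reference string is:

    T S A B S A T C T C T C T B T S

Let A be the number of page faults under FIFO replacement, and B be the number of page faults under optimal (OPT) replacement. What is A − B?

2

Under FIFO: F F F F . . . F F . . . . . . F → 7 faults.
Under OPT: F F F F . . . F . . . . . . . . → 5 faults.
A − B = 7 − 5 = 2.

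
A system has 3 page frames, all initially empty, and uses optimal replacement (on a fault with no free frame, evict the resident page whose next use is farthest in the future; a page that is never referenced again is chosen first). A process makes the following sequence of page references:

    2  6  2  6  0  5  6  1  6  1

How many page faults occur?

2 -> fault, frames [2]
6 -> fault, frames [2, 6]
2 -> hit
6 -> hit
0 -> fault, frames [2, 6, 0]
5 -> fault, evict 0, frames [2, 6, 5]
6 -> hit
1 -> fault, evict 5, frames [2, 6, 1]
6 -> hit
1 -> hit
Page faults: 5.

5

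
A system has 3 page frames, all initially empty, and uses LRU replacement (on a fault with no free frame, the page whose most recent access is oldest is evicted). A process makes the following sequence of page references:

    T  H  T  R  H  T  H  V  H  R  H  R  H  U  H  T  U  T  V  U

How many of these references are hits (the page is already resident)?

12

T: miss, frames (T)
H: miss, frames (T H)
T: hit
R: miss, frames (H T R)
H: hit
T: hit
H: hit
V: miss, evict R, frames (T H V)
H: hit
R: miss, evict T, frames (V H R)
H: hit
R: hit
H: hit
U: miss, evict V, frames (R H U)
H: hit
T: miss, evict R, frames (U H T)
U: hit
T: hit
V: miss, evict H, frames (U T V)
U: hit
Hits: 12.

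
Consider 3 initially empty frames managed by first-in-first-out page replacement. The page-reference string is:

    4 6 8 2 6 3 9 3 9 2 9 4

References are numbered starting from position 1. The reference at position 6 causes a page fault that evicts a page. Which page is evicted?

pos 1: 4: fault, frames {4}
pos 2: 6: fault, frames {4,6}
pos 3: 8: fault, frames {4,6,8}
pos 4: 2: fault, evict 4, frames {6,8,2}
pos 5: 6: hit
pos 6: 3: fault, evict 6, frames {8,2,3}
At position 6, page 6 is evicted.

6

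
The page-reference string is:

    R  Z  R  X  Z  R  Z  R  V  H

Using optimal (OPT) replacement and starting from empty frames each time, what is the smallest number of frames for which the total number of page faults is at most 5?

3

f=1: 10 faults
f=2: 6 faults
f=3: 5 faults
f=4: 5 faults
f=5: 5 faults
Smallest f with faults ≤ 5 is 3.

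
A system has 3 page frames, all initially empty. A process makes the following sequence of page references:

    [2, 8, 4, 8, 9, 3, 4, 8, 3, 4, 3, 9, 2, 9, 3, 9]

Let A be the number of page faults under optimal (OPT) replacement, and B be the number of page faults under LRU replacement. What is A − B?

-2

Under OPT: F F F . F F . . . . . F F . . . → 7 faults.
Under LRU: F F F . F F F F . . . F F . . . → 9 faults.
A − B = 7 − 9 = -2.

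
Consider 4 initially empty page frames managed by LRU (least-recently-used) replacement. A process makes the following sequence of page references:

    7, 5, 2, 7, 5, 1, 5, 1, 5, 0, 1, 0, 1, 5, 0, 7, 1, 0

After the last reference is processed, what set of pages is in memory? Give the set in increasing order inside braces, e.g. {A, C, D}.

{0, 1, 5, 7}

7: fault, frames {7}
5: fault, frames {7,5}
2: fault, frames {7,5,2}
7: hit
5: hit
1: fault, frames {2,7,5,1}
5: hit
1: hit
5: hit
0: fault, evict 2, frames {7,1,5,0}
1: hit
0: hit
1: hit
5: hit
0: hit
7: hit
1: hit
0: hit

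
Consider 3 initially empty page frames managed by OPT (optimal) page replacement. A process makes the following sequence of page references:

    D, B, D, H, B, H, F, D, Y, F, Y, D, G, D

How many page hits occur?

8

D -> fault, frames (D)
B -> fault, frames (D B)
D -> hit
H -> fault, frames (D B H)
B -> hit
H -> hit
F -> fault, evict H, frames (D B F)
D -> hit
Y -> fault, evict B, frames (D F Y)
F -> hit
Y -> hit
D -> hit
G -> fault, evict Y, frames (D F G)
D -> hit
Hits: 8.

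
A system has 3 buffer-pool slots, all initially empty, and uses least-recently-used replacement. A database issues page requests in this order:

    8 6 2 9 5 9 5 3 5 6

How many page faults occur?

8: miss, frames {8}
6: miss, frames {8,6}
2: miss, frames {8,6,2}
9: miss, evict 8, frames {6,2,9}
5: miss, evict 6, frames {2,9,5}
9: hit
5: hit
3: miss, evict 2, frames {9,5,3}
5: hit
6: miss, evict 9, frames {3,5,6}
Page faults: 7.

7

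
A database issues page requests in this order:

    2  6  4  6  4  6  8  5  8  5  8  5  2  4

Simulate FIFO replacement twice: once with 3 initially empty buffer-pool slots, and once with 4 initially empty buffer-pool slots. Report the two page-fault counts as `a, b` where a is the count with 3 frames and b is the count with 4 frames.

7, 6

3 frames: F F F . . . F F . . . . F F → 7 faults.
4 frames: F F F . . . F F . . . . F . → 6 faults.
6 < 7: adding a frame reduced faults, as is typical.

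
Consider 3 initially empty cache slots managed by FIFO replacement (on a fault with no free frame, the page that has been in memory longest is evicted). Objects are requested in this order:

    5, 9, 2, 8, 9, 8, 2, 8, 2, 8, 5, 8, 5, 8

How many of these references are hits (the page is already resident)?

5: miss, frames {5}
9: miss, frames {5,9}
2: miss, frames {5,9,2}
8: miss, evict 5, frames {9,2,8}
9: hit
8: hit
2: hit
8: hit
2: hit
8: hit
5: miss, evict 9, frames {2,8,5}
8: hit
5: hit
8: hit
Hits: 9.

9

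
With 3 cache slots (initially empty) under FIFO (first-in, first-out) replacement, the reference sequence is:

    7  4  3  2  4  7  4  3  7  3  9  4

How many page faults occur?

7 -> miss, frames [7]
4 -> miss, frames [7, 4]
3 -> miss, frames [7, 4, 3]
2 -> miss, evict 7, frames [4, 3, 2]
4 -> hit
7 -> miss, evict 4, frames [3, 2, 7]
4 -> miss, evict 3, frames [2, 7, 4]
3 -> miss, evict 2, frames [7, 4, 3]
7 -> hit
3 -> hit
9 -> miss, evict 7, frames [4, 3, 9]
4 -> hit
Page faults: 8.

8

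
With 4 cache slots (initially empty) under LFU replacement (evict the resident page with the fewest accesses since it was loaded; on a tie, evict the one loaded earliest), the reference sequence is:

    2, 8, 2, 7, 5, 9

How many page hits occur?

1

2 -> fault, frames {2}
8 -> fault, frames {2,8}
2 -> hit
7 -> fault, frames {2,8,7}
5 -> fault, frames {2,8,7,5}
9 -> fault, evict 8, frames {2,7,5,9}
Hits: 1.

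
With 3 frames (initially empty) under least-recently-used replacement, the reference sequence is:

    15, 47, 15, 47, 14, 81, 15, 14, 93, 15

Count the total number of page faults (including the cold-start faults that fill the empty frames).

6

15 → miss, frames [15]
47 → miss, frames [15, 47]
15 → hit
47 → hit
14 → miss, frames [15, 47, 14]
81 → miss, evict 15, frames [47, 14, 81]
15 → miss, evict 47, frames [14, 81, 15]
14 → hit
93 → miss, evict 81, frames [15, 14, 93]
15 → hit
Page faults: 6.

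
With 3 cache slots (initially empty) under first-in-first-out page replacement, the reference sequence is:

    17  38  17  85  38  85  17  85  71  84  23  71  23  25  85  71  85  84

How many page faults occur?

17 → miss, frames [17]
38 → miss, frames [17, 38]
17 → hit
85 → miss, frames [17, 38, 85]
38 → hit
85 → hit
17 → hit
85 → hit
71 → miss, evict 17, frames [38, 85, 71]
84 → miss, evict 38, frames [85, 71, 84]
23 → miss, evict 85, frames [71, 84, 23]
71 → hit
23 → hit
25 → miss, evict 71, frames [84, 23, 25]
85 → miss, evict 84, frames [23, 25, 85]
71 → miss, evict 23, frames [25, 85, 71]
85 → hit
84 → miss, evict 25, frames [85, 71, 84]
Page faults: 10.

10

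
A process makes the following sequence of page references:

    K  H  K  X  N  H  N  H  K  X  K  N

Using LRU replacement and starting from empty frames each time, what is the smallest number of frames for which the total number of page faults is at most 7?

f=1: 12 faults
f=2: 8 faults
f=3: 8 faults
f=4: 4 faults
Smallest f with faults ≤ 7 is 4.

4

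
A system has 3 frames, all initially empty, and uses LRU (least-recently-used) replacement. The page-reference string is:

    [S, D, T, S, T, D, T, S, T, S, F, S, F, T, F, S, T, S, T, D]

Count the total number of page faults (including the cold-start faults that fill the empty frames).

5

S → miss, frames (S)
D → miss, frames (S D)
T → miss, frames (S D T)
S → hit
T → hit
D → hit
T → hit
S → hit
T → hit
S → hit
F → miss, evict D, frames (T S F)
S → hit
F → hit
T → hit
F → hit
S → hit
T → hit
S → hit
T → hit
D → miss, evict F, frames (S T D)
Page faults: 5.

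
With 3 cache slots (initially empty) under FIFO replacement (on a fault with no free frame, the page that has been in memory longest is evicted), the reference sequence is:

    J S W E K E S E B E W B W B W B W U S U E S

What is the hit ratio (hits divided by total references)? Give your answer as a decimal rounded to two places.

J: miss, frames (J)
S: miss, frames (J S)
W: miss, frames (J S W)
E: miss, evict J, frames (S W E)
K: miss, evict S, frames (W E K)
E: hit
S: miss, evict W, frames (E K S)
E: hit
B: miss, evict E, frames (K S B)
E: miss, evict K, frames (S B E)
W: miss, evict S, frames (B E W)
B: hit
W: hit
B: hit
W: hit
B: hit
W: hit
U: miss, evict B, frames (E W U)
S: miss, evict E, frames (W U S)
U: hit
E: miss, evict W, frames (U S E)
S: hit
Hits: 10 of 22 references → 10/22 = 0.4545.

0.45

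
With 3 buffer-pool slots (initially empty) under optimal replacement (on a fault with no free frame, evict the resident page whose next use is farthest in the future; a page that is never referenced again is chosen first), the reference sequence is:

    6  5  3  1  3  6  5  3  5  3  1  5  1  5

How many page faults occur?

6 -> fault, frames [6]
5 -> fault, frames [6, 5]
3 -> fault, frames [6, 5, 3]
1 -> fault, evict 5, frames [6, 3, 1]
3 -> hit
6 -> hit
5 -> fault, evict 6, frames [3, 1, 5]
3 -> hit
5 -> hit
3 -> hit
1 -> hit
5 -> hit
1 -> hit
5 -> hit
Page faults: 5.

5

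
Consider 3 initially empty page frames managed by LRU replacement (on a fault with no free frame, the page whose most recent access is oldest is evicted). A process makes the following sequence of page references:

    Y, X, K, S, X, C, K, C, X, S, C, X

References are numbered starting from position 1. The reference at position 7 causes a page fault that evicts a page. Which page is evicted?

pos 1: Y → miss, frames {Y}
pos 2: X → miss, frames {Y,X}
pos 3: K → miss, frames {Y,X,K}
pos 4: S → miss, evict Y, frames {X,K,S}
pos 5: X → hit
pos 6: C → miss, evict K, frames {S,X,C}
pos 7: K → miss, evict S, frames {X,C,K}
At position 7, page S is evicted.

S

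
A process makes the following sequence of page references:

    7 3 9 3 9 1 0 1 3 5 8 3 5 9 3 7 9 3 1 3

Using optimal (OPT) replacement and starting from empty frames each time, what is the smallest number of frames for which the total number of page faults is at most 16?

2

f=1: 20 faults
f=2: 13 faults
f=3: 10 faults
f=4: 9 faults
f=5: 8 faults
f=6: 7 faults
f=7: 7 faults
Smallest f with faults ≤ 16 is 2.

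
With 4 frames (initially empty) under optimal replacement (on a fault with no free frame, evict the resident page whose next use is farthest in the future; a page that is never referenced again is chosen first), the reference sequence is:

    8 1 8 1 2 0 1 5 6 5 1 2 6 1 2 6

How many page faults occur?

8: miss, frames (8)
1: miss, frames (8 1)
8: hit
1: hit
2: miss, frames (8 1 2)
0: miss, frames (8 1 2 0)
1: hit
5: miss, evict 0, frames (8 1 2 5)
6: miss, evict 8, frames (1 2 5 6)
5: hit
1: hit
2: hit
6: hit
1: hit
2: hit
6: hit
Page faults: 6.

6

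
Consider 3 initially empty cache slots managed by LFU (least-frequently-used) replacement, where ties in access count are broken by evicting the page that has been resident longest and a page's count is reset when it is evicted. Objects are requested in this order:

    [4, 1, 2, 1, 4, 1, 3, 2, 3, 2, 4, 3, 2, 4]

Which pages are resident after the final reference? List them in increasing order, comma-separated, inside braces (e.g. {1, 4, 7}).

4 -> miss, frames [4]
1 -> miss, frames [4, 1]
2 -> miss, frames [4, 1, 2]
1 -> hit
4 -> hit
1 -> hit
3 -> miss, evict 2, frames [4, 1, 3]
2 -> miss, evict 3, frames [4, 1, 2]
3 -> miss, evict 2, frames [4, 1, 3]
2 -> miss, evict 3, frames [4, 1, 2]
4 -> hit
3 -> miss, evict 2, frames [4, 1, 3]
2 -> miss, evict 3, frames [4, 1, 2]
4 -> hit

{1, 2, 4}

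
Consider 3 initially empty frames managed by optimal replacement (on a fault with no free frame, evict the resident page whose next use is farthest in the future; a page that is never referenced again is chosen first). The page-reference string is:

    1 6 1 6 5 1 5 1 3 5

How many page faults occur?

1 -> fault, frames [1]
6 -> fault, frames [1, 6]
1 -> hit
6 -> hit
5 -> fault, frames [1, 6, 5]
1 -> hit
5 -> hit
1 -> hit
3 -> fault, evict 6, frames [1, 5, 3]
5 -> hit
Page faults: 4.

4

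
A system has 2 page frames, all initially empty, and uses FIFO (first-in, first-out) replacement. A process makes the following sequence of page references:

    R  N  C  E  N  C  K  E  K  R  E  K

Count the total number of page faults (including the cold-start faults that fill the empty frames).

10

R → miss, frames {R}
N → miss, frames {R,N}
C → miss, evict R, frames {N,C}
E → miss, evict N, frames {C,E}
N → miss, evict C, frames {E,N}
C → miss, evict E, frames {N,C}
K → miss, evict N, frames {C,K}
E → miss, evict C, frames {K,E}
K → hit
R → miss, evict K, frames {E,R}
E → hit
K → miss, evict E, frames {R,K}
Page faults: 10.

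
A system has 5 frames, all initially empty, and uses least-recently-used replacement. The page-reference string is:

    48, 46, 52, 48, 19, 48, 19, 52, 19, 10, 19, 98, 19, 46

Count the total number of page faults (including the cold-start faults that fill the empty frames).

48 → fault, frames {48}
46 → fault, frames {48,46}
52 → fault, frames {48,46,52}
48 → hit
19 → fault, frames {46,52,48,19}
48 → hit
19 → hit
52 → hit
19 → hit
10 → fault, frames {46,48,52,19,10}
19 → hit
98 → fault, evict 46, frames {48,52,10,19,98}
19 → hit
46 → fault, evict 48, frames {52,10,98,19,46}
Page faults: 7.

7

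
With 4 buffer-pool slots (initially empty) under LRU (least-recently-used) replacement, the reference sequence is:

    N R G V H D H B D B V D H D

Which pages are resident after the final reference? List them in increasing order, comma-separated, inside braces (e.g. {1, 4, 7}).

{B, D, H, V}

N -> miss, frames [N]
R -> miss, frames [N, R]
G -> miss, frames [N, R, G]
V -> miss, frames [N, R, G, V]
H -> miss, evict N, frames [R, G, V, H]
D -> miss, evict R, frames [G, V, H, D]
H -> hit
B -> miss, evict G, frames [V, D, H, B]
D -> hit
B -> hit
V -> hit
D -> hit
H -> hit
D -> hit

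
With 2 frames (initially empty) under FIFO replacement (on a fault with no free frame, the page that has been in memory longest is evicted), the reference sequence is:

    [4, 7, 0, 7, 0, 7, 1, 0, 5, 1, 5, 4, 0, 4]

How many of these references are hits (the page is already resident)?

4: fault, frames {4}
7: fault, frames {4,7}
0: fault, evict 4, frames {7,0}
7: hit
0: hit
7: hit
1: fault, evict 7, frames {0,1}
0: hit
5: fault, evict 0, frames {1,5}
1: hit
5: hit
4: fault, evict 1, frames {5,4}
0: fault, evict 5, frames {4,0}
4: hit
Hits: 7.

7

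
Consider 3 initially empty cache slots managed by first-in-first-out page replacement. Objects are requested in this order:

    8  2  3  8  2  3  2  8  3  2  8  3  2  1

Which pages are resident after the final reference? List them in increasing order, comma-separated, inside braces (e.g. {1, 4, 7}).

8 → miss, frames (8)
2 → miss, frames (8 2)
3 → miss, frames (8 2 3)
8 → hit
2 → hit
3 → hit
2 → hit
8 → hit
3 → hit
2 → hit
8 → hit
3 → hit
2 → hit
1 → miss, evict 8, frames (2 3 1)

{1, 2, 3}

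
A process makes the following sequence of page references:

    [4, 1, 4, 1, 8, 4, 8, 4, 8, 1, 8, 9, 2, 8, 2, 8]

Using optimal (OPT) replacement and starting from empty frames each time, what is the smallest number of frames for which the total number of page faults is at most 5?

f=1: 16 faults
f=2: 6 faults
f=3: 5 faults
f=4: 5 faults
f=5: 5 faults
Smallest f with faults ≤ 5 is 3.

3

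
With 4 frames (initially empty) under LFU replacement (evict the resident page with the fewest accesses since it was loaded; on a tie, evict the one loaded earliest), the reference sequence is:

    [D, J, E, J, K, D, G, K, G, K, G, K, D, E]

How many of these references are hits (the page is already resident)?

8

D -> miss, frames [D]
J -> miss, frames [D, J]
E -> miss, frames [D, J, E]
J -> hit
K -> miss, frames [D, J, E, K]
D -> hit
G -> miss, evict E, frames [D, J, K, G]
K -> hit
G -> hit
K -> hit
G -> hit
K -> hit
D -> hit
E -> miss, evict J, frames [D, K, G, E]
Hits: 8.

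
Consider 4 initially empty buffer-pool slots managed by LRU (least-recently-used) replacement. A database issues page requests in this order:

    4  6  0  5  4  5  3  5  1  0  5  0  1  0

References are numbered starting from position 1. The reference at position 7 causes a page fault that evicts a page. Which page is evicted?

pos 1: 4: miss, frames {4}
pos 2: 6: miss, frames {4,6}
pos 3: 0: miss, frames {4,6,0}
pos 4: 5: miss, frames {4,6,0,5}
pos 5: 4: hit
pos 6: 5: hit
pos 7: 3: miss, evict 6, frames {0,4,5,3}
At position 7, page 6 is evicted.

6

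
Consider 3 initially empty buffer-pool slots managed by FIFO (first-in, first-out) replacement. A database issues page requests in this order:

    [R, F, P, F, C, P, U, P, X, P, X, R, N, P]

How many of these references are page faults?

9

R: fault, frames (R)
F: fault, frames (R F)
P: fault, frames (R F P)
F: hit
C: fault, evict R, frames (F P C)
P: hit
U: fault, evict F, frames (P C U)
P: hit
X: fault, evict P, frames (C U X)
P: fault, evict C, frames (U X P)
X: hit
R: fault, evict U, frames (X P R)
N: fault, evict X, frames (P R N)
P: hit
Page faults: 9.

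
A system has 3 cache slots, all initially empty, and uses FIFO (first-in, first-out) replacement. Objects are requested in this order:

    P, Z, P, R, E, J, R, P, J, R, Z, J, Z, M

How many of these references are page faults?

10

P → miss, frames [P]
Z → miss, frames [P, Z]
P → hit
R → miss, frames [P, Z, R]
E → miss, evict P, frames [Z, R, E]
J → miss, evict Z, frames [R, E, J]
R → hit
P → miss, evict R, frames [E, J, P]
J → hit
R → miss, evict E, frames [J, P, R]
Z → miss, evict J, frames [P, R, Z]
J → miss, evict P, frames [R, Z, J]
Z → hit
M → miss, evict R, frames [Z, J, M]
Page faults: 10.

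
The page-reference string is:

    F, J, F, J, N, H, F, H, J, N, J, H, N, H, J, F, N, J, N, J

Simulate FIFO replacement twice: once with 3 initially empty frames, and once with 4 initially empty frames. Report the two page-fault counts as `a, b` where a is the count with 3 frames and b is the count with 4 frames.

3 frames: F F . . F F F . F F . F . . . F . F F . → 11 faults.
4 frames: F F . . F F . . . . . . . . . . . . . . → 4 faults.
4 < 11: adding a frame reduced faults, as is typical.

11, 4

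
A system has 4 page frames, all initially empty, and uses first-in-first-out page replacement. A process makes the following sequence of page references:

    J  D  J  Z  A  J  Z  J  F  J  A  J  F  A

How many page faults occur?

6

J → fault, frames (J)
D → fault, frames (J D)
J → hit
Z → fault, frames (J D Z)
A → fault, frames (J D Z A)
J → hit
Z → hit
J → hit
F → fault, evict J, frames (D Z A F)
J → fault, evict D, frames (Z A F J)
A → hit
J → hit
F → hit
A → hit
Page faults: 6.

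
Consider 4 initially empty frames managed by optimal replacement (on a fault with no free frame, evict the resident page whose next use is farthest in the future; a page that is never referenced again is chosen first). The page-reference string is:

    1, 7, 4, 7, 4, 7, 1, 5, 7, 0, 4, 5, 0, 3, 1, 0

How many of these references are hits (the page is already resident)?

10

1: miss, frames {1}
7: miss, frames {1,7}
4: miss, frames {1,7,4}
7: hit
4: hit
7: hit
1: hit
5: miss, frames {1,7,4,5}
7: hit
0: miss, evict 7, frames {1,4,5,0}
4: hit
5: hit
0: hit
3: miss, evict 5, frames {1,4,0,3}
1: hit
0: hit
Hits: 10.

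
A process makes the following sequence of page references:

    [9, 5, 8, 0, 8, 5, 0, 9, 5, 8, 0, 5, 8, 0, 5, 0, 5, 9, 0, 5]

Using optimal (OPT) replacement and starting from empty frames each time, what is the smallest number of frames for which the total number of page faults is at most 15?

f=1: 20 faults
f=2: 12 faults
f=3: 7 faults
f=4: 4 faults
Smallest f with faults ≤ 15 is 2.

2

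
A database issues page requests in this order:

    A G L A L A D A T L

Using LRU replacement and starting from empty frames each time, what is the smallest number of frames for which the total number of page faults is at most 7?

f=1: 10 faults
f=2: 7 faults
f=3: 6 faults
f=4: 5 faults
f=5: 5 faults
Smallest f with faults ≤ 7 is 2.

2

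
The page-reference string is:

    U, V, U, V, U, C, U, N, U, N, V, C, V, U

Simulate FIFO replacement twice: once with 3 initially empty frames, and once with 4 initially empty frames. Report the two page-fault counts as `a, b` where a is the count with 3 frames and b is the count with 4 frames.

7, 4

3 frames: F F . . . F . F F . F F . . → 7 faults.
4 frames: F F . . . F . F . . . . . . → 4 faults.
4 < 7: adding a frame reduced faults, as is typical.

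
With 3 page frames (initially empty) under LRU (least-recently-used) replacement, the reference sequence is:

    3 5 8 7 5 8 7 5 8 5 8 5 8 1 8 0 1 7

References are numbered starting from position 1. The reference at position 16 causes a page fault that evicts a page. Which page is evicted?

pos 1: 3 -> fault, frames [3]
pos 2: 5 -> fault, frames [3, 5]
pos 3: 8 -> fault, frames [3, 5, 8]
pos 4: 7 -> fault, evict 3, frames [5, 8, 7]
pos 5: 5 -> hit
pos 6: 8 -> hit
pos 7: 7 -> hit
pos 8: 5 -> hit
pos 9: 8 -> hit
pos 10: 5 -> hit
pos 11: 8 -> hit
pos 12: 5 -> hit
pos 13: 8 -> hit
pos 14: 1 -> fault, evict 7, frames [5, 8, 1]
pos 15: 8 -> hit
pos 16: 0 -> fault, evict 5, frames [1, 8, 0]
At position 16, page 5 is evicted.

5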